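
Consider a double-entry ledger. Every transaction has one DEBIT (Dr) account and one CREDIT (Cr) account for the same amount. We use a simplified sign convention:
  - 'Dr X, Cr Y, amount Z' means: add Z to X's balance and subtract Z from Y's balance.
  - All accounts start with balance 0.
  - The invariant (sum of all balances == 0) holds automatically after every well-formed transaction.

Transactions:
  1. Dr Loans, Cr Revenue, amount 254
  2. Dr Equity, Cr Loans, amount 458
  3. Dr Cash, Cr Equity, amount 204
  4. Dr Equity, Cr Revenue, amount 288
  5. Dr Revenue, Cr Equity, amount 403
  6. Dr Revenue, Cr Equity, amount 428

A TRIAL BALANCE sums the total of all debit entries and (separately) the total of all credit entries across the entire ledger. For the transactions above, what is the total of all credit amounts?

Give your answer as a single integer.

Txn 1: credit+=254
Txn 2: credit+=458
Txn 3: credit+=204
Txn 4: credit+=288
Txn 5: credit+=403
Txn 6: credit+=428
Total credits = 2035

Answer: 2035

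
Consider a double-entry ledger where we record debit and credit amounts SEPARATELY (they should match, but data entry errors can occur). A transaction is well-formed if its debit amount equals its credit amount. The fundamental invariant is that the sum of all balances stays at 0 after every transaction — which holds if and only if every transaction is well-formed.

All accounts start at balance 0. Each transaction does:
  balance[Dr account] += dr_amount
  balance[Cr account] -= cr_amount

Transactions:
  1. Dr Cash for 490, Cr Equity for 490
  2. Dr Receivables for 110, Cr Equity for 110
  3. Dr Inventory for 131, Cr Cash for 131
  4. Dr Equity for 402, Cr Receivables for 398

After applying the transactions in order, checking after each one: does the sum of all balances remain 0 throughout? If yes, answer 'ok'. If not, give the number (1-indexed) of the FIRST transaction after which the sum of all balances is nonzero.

After txn 1: dr=490 cr=490 sum_balances=0
After txn 2: dr=110 cr=110 sum_balances=0
After txn 3: dr=131 cr=131 sum_balances=0
After txn 4: dr=402 cr=398 sum_balances=4

Answer: 4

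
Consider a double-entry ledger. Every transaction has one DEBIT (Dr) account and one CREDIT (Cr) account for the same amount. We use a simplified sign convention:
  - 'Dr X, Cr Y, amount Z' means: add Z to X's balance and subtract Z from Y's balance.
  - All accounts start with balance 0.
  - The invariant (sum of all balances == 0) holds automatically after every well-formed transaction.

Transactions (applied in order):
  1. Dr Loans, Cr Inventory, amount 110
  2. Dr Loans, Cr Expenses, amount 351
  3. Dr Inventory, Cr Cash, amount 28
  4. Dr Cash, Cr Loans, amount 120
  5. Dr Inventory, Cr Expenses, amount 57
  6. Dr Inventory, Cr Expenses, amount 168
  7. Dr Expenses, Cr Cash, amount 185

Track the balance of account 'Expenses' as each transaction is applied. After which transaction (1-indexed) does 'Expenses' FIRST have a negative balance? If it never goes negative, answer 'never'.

Answer: 2

Derivation:
After txn 1: Expenses=0
After txn 2: Expenses=-351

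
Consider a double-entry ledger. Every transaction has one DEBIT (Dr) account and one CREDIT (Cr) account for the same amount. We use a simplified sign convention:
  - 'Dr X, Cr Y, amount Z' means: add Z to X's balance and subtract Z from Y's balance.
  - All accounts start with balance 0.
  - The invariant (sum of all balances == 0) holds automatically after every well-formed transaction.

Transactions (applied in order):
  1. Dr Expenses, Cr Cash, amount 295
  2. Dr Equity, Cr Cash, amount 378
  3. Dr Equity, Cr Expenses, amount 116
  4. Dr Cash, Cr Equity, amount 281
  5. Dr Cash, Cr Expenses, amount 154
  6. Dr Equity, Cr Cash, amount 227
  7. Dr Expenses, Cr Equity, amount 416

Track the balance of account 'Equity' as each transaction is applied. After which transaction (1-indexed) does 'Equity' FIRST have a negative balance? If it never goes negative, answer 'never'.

Answer: never

Derivation:
After txn 1: Equity=0
After txn 2: Equity=378
After txn 3: Equity=494
After txn 4: Equity=213
After txn 5: Equity=213
After txn 6: Equity=440
After txn 7: Equity=24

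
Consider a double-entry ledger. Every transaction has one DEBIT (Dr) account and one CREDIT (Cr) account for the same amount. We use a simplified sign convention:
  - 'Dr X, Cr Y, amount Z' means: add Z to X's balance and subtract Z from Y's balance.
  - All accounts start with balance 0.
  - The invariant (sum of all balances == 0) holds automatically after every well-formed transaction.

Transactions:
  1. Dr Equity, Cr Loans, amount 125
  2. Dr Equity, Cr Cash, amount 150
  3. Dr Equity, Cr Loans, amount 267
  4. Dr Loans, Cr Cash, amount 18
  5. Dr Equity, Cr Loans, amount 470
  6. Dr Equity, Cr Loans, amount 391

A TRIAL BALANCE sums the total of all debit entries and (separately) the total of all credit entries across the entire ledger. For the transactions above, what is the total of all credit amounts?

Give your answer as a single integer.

Txn 1: credit+=125
Txn 2: credit+=150
Txn 3: credit+=267
Txn 4: credit+=18
Txn 5: credit+=470
Txn 6: credit+=391
Total credits = 1421

Answer: 1421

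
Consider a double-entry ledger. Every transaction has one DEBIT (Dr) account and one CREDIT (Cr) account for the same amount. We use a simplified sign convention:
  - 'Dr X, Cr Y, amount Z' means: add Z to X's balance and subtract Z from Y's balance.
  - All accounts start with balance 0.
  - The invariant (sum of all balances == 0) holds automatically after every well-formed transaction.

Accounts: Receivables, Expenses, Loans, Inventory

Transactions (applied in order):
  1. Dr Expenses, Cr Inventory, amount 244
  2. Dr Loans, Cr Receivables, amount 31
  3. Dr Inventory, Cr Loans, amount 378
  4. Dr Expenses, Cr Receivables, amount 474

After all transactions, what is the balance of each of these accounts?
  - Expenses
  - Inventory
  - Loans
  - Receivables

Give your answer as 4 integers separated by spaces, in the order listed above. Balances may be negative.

Answer: 718 134 -347 -505

Derivation:
After txn 1 (Dr Expenses, Cr Inventory, amount 244): Expenses=244 Inventory=-244
After txn 2 (Dr Loans, Cr Receivables, amount 31): Expenses=244 Inventory=-244 Loans=31 Receivables=-31
After txn 3 (Dr Inventory, Cr Loans, amount 378): Expenses=244 Inventory=134 Loans=-347 Receivables=-31
After txn 4 (Dr Expenses, Cr Receivables, amount 474): Expenses=718 Inventory=134 Loans=-347 Receivables=-505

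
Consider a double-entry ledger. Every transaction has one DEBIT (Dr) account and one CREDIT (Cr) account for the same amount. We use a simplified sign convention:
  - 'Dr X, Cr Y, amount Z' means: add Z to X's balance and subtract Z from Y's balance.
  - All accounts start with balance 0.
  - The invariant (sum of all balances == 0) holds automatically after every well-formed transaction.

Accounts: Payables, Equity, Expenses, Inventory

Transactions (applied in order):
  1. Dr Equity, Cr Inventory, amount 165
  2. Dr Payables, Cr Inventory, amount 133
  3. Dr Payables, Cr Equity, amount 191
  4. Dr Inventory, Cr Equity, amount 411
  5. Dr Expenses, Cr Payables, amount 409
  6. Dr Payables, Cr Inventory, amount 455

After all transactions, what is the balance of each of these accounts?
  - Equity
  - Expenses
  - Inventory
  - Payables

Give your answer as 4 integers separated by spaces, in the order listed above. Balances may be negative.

Answer: -437 409 -342 370

Derivation:
After txn 1 (Dr Equity, Cr Inventory, amount 165): Equity=165 Inventory=-165
After txn 2 (Dr Payables, Cr Inventory, amount 133): Equity=165 Inventory=-298 Payables=133
After txn 3 (Dr Payables, Cr Equity, amount 191): Equity=-26 Inventory=-298 Payables=324
After txn 4 (Dr Inventory, Cr Equity, amount 411): Equity=-437 Inventory=113 Payables=324
After txn 5 (Dr Expenses, Cr Payables, amount 409): Equity=-437 Expenses=409 Inventory=113 Payables=-85
After txn 6 (Dr Payables, Cr Inventory, amount 455): Equity=-437 Expenses=409 Inventory=-342 Payables=370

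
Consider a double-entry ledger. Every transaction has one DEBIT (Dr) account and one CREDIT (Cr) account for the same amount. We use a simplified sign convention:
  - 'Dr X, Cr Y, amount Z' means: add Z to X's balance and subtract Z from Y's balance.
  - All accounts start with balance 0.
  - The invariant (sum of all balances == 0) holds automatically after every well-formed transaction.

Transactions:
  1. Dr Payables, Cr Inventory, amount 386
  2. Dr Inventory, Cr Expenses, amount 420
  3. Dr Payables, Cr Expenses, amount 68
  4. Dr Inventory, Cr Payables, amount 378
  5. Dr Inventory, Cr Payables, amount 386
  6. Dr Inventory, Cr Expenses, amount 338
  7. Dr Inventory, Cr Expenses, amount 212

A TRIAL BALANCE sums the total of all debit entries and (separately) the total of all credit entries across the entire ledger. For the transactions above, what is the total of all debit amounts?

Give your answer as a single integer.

Answer: 2188

Derivation:
Txn 1: debit+=386
Txn 2: debit+=420
Txn 3: debit+=68
Txn 4: debit+=378
Txn 5: debit+=386
Txn 6: debit+=338
Txn 7: debit+=212
Total debits = 2188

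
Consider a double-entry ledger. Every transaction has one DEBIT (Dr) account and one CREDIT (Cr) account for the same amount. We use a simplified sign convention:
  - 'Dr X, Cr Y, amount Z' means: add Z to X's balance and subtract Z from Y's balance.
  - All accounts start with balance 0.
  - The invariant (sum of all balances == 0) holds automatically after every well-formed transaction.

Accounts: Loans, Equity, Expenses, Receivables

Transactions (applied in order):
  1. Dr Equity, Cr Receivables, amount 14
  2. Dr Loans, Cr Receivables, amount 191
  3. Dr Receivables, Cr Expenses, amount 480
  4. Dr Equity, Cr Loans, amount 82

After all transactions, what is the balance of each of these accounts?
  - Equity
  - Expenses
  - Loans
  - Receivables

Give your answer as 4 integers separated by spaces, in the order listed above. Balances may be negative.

Answer: 96 -480 109 275

Derivation:
After txn 1 (Dr Equity, Cr Receivables, amount 14): Equity=14 Receivables=-14
After txn 2 (Dr Loans, Cr Receivables, amount 191): Equity=14 Loans=191 Receivables=-205
After txn 3 (Dr Receivables, Cr Expenses, amount 480): Equity=14 Expenses=-480 Loans=191 Receivables=275
After txn 4 (Dr Equity, Cr Loans, amount 82): Equity=96 Expenses=-480 Loans=109 Receivables=275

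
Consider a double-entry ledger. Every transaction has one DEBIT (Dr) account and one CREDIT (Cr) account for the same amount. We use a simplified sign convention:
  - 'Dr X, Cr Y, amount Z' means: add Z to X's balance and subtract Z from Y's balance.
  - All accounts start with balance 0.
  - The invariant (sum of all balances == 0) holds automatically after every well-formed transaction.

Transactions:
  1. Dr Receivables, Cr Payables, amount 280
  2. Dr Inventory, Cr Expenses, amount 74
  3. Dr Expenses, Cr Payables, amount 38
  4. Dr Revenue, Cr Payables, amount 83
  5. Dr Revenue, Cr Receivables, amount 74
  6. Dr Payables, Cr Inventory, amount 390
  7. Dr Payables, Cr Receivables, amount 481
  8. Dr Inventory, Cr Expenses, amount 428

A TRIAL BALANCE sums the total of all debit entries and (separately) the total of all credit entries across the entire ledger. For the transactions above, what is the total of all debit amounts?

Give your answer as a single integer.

Txn 1: debit+=280
Txn 2: debit+=74
Txn 3: debit+=38
Txn 4: debit+=83
Txn 5: debit+=74
Txn 6: debit+=390
Txn 7: debit+=481
Txn 8: debit+=428
Total debits = 1848

Answer: 1848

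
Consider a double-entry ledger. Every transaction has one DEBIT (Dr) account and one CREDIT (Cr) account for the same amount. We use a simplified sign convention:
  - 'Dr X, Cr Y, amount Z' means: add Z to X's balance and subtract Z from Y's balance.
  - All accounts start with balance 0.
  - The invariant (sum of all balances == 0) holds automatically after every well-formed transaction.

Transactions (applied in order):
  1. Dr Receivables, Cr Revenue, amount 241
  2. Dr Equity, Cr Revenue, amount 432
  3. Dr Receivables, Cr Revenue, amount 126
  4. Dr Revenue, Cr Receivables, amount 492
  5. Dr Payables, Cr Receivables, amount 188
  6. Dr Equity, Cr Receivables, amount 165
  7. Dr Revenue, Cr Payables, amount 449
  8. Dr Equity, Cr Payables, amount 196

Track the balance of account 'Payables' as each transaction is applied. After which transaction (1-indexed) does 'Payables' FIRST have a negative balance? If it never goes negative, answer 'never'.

Answer: 7

Derivation:
After txn 1: Payables=0
After txn 2: Payables=0
After txn 3: Payables=0
After txn 4: Payables=0
After txn 5: Payables=188
After txn 6: Payables=188
After txn 7: Payables=-261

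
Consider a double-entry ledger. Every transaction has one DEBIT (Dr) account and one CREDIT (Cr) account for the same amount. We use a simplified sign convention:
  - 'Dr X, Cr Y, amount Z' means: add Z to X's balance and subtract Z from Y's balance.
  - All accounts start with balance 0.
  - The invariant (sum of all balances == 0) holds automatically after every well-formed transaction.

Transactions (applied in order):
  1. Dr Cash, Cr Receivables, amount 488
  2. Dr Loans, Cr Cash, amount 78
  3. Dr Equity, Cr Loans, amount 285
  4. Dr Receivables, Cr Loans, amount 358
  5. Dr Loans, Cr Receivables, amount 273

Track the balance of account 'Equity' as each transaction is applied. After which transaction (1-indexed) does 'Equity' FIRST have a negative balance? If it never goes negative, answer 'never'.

Answer: never

Derivation:
After txn 1: Equity=0
After txn 2: Equity=0
After txn 3: Equity=285
After txn 4: Equity=285
After txn 5: Equity=285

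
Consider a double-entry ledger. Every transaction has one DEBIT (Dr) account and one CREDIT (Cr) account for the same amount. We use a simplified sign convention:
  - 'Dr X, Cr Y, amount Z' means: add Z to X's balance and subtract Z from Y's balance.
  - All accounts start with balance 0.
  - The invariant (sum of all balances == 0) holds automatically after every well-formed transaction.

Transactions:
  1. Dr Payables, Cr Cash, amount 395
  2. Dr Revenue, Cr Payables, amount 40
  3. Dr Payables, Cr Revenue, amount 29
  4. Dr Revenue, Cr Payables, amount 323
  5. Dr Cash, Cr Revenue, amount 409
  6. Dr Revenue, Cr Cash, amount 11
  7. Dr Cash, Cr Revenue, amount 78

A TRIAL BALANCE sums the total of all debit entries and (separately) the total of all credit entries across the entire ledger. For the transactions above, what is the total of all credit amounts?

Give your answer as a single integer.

Answer: 1285

Derivation:
Txn 1: credit+=395
Txn 2: credit+=40
Txn 3: credit+=29
Txn 4: credit+=323
Txn 5: credit+=409
Txn 6: credit+=11
Txn 7: credit+=78
Total credits = 1285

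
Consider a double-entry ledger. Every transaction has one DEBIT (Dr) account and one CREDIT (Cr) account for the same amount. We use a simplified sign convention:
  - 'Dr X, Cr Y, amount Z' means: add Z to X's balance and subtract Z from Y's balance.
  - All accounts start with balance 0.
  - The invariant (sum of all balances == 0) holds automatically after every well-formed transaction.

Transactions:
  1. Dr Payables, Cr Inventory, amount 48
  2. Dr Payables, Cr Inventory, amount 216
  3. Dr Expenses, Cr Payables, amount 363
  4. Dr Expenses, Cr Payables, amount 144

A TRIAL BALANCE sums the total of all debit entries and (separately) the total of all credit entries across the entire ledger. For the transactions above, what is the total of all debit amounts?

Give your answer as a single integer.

Answer: 771

Derivation:
Txn 1: debit+=48
Txn 2: debit+=216
Txn 3: debit+=363
Txn 4: debit+=144
Total debits = 771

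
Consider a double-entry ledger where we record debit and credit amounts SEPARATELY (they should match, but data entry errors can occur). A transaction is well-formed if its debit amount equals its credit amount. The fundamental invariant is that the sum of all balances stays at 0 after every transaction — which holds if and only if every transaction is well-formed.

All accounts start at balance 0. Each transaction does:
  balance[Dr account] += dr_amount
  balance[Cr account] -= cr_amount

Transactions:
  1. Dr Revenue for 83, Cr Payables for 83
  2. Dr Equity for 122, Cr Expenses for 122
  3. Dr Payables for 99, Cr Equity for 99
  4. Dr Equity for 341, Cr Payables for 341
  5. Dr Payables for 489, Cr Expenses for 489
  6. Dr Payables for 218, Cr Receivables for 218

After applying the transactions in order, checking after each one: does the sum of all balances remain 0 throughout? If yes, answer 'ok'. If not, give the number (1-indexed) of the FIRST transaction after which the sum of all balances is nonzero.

After txn 1: dr=83 cr=83 sum_balances=0
After txn 2: dr=122 cr=122 sum_balances=0
After txn 3: dr=99 cr=99 sum_balances=0
After txn 4: dr=341 cr=341 sum_balances=0
After txn 5: dr=489 cr=489 sum_balances=0
After txn 6: dr=218 cr=218 sum_balances=0

Answer: ok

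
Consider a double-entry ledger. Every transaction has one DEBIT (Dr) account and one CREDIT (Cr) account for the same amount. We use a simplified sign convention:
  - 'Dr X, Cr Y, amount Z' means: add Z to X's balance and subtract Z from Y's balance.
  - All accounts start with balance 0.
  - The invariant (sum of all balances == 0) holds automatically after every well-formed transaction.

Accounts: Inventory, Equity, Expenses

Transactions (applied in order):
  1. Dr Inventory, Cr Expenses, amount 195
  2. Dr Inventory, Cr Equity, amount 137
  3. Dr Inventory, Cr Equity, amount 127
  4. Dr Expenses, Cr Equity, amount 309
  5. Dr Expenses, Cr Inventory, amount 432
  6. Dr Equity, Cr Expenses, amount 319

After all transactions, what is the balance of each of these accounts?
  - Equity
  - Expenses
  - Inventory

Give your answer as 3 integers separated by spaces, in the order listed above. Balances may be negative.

Answer: -254 227 27

Derivation:
After txn 1 (Dr Inventory, Cr Expenses, amount 195): Expenses=-195 Inventory=195
After txn 2 (Dr Inventory, Cr Equity, amount 137): Equity=-137 Expenses=-195 Inventory=332
After txn 3 (Dr Inventory, Cr Equity, amount 127): Equity=-264 Expenses=-195 Inventory=459
After txn 4 (Dr Expenses, Cr Equity, amount 309): Equity=-573 Expenses=114 Inventory=459
After txn 5 (Dr Expenses, Cr Inventory, amount 432): Equity=-573 Expenses=546 Inventory=27
After txn 6 (Dr Equity, Cr Expenses, amount 319): Equity=-254 Expenses=227 Inventory=27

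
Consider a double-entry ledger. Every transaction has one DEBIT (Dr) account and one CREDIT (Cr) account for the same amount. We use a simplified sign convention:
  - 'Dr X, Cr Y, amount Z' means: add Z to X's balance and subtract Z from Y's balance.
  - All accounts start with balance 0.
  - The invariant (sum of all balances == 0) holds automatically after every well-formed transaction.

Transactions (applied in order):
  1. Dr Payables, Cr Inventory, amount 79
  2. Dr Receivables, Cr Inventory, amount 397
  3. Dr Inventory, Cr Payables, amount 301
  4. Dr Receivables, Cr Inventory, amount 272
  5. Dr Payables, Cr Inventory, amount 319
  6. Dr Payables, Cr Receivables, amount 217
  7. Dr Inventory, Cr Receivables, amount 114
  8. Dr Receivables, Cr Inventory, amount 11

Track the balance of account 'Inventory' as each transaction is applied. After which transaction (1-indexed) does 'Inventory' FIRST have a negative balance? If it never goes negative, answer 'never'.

Answer: 1

Derivation:
After txn 1: Inventory=-79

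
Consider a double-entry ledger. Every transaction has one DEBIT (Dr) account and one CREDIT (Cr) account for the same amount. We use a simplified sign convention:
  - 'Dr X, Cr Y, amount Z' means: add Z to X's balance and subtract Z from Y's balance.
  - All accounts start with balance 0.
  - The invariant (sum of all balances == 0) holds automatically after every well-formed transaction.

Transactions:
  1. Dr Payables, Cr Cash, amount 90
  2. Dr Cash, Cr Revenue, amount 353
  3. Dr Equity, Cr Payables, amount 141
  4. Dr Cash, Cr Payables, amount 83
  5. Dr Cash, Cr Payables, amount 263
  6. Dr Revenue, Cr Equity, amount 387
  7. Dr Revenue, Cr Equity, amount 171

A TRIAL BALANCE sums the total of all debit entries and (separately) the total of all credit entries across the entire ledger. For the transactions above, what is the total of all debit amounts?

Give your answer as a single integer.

Txn 1: debit+=90
Txn 2: debit+=353
Txn 3: debit+=141
Txn 4: debit+=83
Txn 5: debit+=263
Txn 6: debit+=387
Txn 7: debit+=171
Total debits = 1488

Answer: 1488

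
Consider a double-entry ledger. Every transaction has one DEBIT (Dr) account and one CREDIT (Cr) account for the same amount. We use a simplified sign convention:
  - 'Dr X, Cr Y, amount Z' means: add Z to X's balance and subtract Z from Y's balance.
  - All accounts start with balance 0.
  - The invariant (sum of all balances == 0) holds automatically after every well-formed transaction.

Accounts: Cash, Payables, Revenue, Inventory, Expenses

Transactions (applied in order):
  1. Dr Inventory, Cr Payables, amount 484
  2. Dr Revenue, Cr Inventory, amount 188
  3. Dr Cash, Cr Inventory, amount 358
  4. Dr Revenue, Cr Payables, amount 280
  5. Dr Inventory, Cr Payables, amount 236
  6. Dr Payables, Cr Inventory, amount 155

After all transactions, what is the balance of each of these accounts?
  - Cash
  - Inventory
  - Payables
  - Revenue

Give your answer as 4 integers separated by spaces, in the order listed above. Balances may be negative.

After txn 1 (Dr Inventory, Cr Payables, amount 484): Inventory=484 Payables=-484
After txn 2 (Dr Revenue, Cr Inventory, amount 188): Inventory=296 Payables=-484 Revenue=188
After txn 3 (Dr Cash, Cr Inventory, amount 358): Cash=358 Inventory=-62 Payables=-484 Revenue=188
After txn 4 (Dr Revenue, Cr Payables, amount 280): Cash=358 Inventory=-62 Payables=-764 Revenue=468
After txn 5 (Dr Inventory, Cr Payables, amount 236): Cash=358 Inventory=174 Payables=-1000 Revenue=468
After txn 6 (Dr Payables, Cr Inventory, amount 155): Cash=358 Inventory=19 Payables=-845 Revenue=468

Answer: 358 19 -845 468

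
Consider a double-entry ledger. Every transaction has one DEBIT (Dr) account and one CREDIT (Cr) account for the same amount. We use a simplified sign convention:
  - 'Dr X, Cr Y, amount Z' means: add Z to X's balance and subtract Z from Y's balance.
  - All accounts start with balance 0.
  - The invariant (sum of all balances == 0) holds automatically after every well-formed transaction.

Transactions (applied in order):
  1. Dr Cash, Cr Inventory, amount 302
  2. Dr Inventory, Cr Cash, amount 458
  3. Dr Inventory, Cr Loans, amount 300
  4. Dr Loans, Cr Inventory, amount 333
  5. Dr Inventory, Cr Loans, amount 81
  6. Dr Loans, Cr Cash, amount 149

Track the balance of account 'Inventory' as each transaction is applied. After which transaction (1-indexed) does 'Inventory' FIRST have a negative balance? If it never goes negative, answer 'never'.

Answer: 1

Derivation:
After txn 1: Inventory=-302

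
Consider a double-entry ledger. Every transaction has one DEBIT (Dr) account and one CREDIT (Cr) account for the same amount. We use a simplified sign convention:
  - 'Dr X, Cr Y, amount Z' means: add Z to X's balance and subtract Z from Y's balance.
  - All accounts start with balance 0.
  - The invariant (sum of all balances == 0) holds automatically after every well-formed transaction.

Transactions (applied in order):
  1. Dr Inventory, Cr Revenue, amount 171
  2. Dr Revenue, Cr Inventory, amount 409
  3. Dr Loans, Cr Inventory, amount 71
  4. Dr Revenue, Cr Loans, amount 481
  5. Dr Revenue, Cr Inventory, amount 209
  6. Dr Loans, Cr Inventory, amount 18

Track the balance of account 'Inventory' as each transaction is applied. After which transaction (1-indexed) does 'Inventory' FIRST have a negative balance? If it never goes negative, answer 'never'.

After txn 1: Inventory=171
After txn 2: Inventory=-238

Answer: 2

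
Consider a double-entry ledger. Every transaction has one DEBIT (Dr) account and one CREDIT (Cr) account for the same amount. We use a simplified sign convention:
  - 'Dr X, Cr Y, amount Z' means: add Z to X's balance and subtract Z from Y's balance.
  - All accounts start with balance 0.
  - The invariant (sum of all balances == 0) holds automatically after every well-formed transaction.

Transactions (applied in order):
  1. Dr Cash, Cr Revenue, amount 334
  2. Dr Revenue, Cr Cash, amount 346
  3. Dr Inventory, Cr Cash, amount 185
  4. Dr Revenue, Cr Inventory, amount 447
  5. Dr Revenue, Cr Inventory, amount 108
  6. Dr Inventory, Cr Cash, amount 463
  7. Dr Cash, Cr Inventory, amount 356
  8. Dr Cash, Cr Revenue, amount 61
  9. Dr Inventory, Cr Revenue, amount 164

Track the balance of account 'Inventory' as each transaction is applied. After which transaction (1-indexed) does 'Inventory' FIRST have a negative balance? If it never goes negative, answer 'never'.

After txn 1: Inventory=0
After txn 2: Inventory=0
After txn 3: Inventory=185
After txn 4: Inventory=-262

Answer: 4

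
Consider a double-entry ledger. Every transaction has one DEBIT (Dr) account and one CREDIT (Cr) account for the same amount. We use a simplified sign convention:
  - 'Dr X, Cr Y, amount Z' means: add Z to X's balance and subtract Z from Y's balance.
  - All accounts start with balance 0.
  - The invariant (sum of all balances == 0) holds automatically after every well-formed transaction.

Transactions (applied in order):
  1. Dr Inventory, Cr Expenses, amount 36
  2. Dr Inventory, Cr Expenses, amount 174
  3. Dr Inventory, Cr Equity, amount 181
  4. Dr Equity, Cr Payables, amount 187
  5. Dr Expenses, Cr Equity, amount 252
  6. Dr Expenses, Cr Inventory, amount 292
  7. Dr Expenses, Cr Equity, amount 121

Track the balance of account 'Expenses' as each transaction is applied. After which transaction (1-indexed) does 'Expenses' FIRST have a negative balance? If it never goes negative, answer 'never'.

After txn 1: Expenses=-36

Answer: 1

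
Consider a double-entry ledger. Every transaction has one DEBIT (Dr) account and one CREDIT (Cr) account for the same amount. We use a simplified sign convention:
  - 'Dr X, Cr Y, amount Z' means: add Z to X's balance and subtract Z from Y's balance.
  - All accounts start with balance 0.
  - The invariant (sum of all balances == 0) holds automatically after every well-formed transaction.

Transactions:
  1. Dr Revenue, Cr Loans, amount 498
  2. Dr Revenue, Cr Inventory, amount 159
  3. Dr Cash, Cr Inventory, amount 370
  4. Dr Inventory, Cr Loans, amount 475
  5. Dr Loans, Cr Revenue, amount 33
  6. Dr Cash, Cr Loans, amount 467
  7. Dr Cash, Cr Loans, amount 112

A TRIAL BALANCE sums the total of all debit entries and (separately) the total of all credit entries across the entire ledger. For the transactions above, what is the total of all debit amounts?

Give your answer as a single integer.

Answer: 2114

Derivation:
Txn 1: debit+=498
Txn 2: debit+=159
Txn 3: debit+=370
Txn 4: debit+=475
Txn 5: debit+=33
Txn 6: debit+=467
Txn 7: debit+=112
Total debits = 2114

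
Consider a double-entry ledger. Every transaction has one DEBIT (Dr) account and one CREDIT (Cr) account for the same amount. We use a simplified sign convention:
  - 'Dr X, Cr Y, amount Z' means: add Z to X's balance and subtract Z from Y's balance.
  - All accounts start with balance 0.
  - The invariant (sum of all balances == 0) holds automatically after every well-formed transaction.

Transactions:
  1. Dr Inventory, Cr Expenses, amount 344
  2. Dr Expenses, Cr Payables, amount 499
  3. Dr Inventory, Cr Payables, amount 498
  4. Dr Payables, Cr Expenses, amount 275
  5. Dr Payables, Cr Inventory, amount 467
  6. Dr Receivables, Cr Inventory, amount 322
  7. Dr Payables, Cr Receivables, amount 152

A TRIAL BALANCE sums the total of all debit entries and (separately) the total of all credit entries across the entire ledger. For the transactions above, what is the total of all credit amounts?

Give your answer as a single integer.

Txn 1: credit+=344
Txn 2: credit+=499
Txn 3: credit+=498
Txn 4: credit+=275
Txn 5: credit+=467
Txn 6: credit+=322
Txn 7: credit+=152
Total credits = 2557

Answer: 2557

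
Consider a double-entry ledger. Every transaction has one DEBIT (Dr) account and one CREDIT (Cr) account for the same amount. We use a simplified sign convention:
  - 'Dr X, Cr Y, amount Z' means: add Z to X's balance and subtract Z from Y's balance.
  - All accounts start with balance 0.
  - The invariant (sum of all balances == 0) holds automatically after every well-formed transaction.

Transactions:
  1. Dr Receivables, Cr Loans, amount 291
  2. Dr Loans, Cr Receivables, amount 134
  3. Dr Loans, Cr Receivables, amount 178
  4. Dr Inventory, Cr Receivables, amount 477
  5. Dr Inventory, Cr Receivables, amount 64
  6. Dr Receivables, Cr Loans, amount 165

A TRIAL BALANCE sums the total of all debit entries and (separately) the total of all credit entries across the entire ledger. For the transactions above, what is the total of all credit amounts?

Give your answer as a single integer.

Txn 1: credit+=291
Txn 2: credit+=134
Txn 3: credit+=178
Txn 4: credit+=477
Txn 5: credit+=64
Txn 6: credit+=165
Total credits = 1309

Answer: 1309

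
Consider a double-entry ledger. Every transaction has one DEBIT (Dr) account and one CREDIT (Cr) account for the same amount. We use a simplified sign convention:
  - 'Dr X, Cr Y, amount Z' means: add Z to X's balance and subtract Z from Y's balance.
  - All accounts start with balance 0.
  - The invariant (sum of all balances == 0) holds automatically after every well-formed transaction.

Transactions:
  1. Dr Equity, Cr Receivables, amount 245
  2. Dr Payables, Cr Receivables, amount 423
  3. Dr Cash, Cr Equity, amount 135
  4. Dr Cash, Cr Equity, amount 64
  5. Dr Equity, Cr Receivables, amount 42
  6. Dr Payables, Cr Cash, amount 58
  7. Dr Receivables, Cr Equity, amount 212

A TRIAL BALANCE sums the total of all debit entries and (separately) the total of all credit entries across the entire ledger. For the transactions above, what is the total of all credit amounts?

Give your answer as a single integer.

Answer: 1179

Derivation:
Txn 1: credit+=245
Txn 2: credit+=423
Txn 3: credit+=135
Txn 4: credit+=64
Txn 5: credit+=42
Txn 6: credit+=58
Txn 7: credit+=212
Total credits = 1179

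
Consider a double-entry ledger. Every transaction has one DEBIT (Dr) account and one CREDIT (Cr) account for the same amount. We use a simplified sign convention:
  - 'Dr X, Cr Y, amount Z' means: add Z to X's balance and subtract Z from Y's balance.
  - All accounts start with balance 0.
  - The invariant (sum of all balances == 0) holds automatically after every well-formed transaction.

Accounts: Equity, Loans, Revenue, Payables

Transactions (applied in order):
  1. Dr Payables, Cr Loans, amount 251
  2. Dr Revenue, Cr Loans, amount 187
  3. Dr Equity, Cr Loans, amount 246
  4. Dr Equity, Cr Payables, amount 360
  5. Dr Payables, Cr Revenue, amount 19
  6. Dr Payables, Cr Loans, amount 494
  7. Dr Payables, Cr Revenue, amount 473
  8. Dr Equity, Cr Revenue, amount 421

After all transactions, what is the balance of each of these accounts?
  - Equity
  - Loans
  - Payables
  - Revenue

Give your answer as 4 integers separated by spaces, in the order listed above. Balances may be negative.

After txn 1 (Dr Payables, Cr Loans, amount 251): Loans=-251 Payables=251
After txn 2 (Dr Revenue, Cr Loans, amount 187): Loans=-438 Payables=251 Revenue=187
After txn 3 (Dr Equity, Cr Loans, amount 246): Equity=246 Loans=-684 Payables=251 Revenue=187
After txn 4 (Dr Equity, Cr Payables, amount 360): Equity=606 Loans=-684 Payables=-109 Revenue=187
After txn 5 (Dr Payables, Cr Revenue, amount 19): Equity=606 Loans=-684 Payables=-90 Revenue=168
After txn 6 (Dr Payables, Cr Loans, amount 494): Equity=606 Loans=-1178 Payables=404 Revenue=168
After txn 7 (Dr Payables, Cr Revenue, amount 473): Equity=606 Loans=-1178 Payables=877 Revenue=-305
After txn 8 (Dr Equity, Cr Revenue, amount 421): Equity=1027 Loans=-1178 Payables=877 Revenue=-726

Answer: 1027 -1178 877 -726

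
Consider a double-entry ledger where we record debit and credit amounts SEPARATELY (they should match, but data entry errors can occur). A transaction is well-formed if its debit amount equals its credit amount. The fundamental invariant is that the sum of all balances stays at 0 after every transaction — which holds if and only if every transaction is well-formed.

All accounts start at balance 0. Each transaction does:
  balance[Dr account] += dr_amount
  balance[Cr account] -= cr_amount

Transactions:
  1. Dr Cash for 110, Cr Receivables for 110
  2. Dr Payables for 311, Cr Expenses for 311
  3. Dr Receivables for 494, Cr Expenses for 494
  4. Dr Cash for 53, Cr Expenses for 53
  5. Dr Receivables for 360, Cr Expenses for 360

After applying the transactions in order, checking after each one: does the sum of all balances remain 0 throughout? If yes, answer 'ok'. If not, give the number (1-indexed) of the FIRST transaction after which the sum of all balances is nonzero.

After txn 1: dr=110 cr=110 sum_balances=0
After txn 2: dr=311 cr=311 sum_balances=0
After txn 3: dr=494 cr=494 sum_balances=0
After txn 4: dr=53 cr=53 sum_balances=0
After txn 5: dr=360 cr=360 sum_balances=0

Answer: ok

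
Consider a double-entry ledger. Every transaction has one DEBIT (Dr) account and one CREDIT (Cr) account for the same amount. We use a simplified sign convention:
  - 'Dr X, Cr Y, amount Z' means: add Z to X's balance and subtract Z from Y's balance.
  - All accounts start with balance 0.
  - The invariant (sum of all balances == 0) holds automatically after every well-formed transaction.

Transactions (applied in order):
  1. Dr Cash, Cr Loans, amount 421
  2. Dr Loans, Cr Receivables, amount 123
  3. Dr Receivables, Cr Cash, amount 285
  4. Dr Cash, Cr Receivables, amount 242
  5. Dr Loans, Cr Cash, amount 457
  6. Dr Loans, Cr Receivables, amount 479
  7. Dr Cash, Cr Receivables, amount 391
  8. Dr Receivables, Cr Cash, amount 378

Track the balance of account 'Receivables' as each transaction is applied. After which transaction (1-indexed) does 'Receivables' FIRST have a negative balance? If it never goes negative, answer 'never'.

After txn 1: Receivables=0
After txn 2: Receivables=-123

Answer: 2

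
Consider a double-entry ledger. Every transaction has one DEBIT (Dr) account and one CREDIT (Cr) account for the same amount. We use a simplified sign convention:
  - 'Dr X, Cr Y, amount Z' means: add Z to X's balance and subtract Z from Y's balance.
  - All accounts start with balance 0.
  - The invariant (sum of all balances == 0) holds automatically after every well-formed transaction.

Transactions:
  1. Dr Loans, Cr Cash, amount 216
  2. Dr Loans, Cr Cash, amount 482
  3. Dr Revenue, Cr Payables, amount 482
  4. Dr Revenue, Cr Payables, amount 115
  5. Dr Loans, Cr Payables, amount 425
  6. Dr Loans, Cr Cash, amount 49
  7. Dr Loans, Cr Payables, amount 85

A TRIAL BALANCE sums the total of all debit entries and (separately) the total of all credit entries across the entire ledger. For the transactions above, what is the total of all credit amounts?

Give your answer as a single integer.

Answer: 1854

Derivation:
Txn 1: credit+=216
Txn 2: credit+=482
Txn 3: credit+=482
Txn 4: credit+=115
Txn 5: credit+=425
Txn 6: credit+=49
Txn 7: credit+=85
Total credits = 1854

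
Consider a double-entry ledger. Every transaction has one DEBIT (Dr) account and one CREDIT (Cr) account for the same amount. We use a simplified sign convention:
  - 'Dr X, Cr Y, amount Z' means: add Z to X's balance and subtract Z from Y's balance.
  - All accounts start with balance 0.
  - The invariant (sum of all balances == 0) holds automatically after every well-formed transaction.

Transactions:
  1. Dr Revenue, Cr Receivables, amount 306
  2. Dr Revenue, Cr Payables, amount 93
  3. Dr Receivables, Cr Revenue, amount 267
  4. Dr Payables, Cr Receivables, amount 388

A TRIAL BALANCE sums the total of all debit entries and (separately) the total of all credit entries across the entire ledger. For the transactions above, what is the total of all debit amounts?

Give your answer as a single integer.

Txn 1: debit+=306
Txn 2: debit+=93
Txn 3: debit+=267
Txn 4: debit+=388
Total debits = 1054

Answer: 1054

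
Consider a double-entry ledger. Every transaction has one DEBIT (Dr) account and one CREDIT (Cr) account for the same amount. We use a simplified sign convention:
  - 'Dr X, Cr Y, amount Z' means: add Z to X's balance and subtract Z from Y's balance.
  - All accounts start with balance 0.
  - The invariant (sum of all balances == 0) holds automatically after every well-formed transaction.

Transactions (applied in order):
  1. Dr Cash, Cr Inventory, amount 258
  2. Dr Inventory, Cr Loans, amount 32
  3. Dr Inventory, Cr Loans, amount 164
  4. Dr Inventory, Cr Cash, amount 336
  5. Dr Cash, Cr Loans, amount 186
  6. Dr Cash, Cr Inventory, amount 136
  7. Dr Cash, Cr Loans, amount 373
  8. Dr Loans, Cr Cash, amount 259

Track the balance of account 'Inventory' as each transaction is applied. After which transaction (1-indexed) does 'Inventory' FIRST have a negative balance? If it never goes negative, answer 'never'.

After txn 1: Inventory=-258

Answer: 1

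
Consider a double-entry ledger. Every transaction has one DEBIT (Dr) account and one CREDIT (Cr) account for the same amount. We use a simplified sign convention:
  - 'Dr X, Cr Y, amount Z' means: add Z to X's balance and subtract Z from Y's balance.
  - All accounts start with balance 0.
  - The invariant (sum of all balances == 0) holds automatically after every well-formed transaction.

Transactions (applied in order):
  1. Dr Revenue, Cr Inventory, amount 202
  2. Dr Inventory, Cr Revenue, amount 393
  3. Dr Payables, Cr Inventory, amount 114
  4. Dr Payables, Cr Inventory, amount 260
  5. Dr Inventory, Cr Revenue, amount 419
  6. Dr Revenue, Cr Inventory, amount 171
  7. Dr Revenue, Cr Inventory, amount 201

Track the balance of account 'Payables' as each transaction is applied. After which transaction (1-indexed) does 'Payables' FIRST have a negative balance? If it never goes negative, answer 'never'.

Answer: never

Derivation:
After txn 1: Payables=0
After txn 2: Payables=0
After txn 3: Payables=114
After txn 4: Payables=374
After txn 5: Payables=374
After txn 6: Payables=374
After txn 7: Payables=374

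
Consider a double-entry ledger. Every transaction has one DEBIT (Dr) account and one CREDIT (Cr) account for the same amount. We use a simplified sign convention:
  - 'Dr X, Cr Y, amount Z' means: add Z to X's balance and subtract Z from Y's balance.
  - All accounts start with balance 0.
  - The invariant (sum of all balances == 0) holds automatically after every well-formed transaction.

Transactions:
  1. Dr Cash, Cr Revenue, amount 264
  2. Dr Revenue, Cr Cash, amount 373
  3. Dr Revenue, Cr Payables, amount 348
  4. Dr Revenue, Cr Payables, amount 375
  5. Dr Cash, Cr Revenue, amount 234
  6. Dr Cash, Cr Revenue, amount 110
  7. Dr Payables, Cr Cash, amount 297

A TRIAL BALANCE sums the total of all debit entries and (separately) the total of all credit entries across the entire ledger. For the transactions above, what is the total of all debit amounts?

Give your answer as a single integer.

Txn 1: debit+=264
Txn 2: debit+=373
Txn 3: debit+=348
Txn 4: debit+=375
Txn 5: debit+=234
Txn 6: debit+=110
Txn 7: debit+=297
Total debits = 2001

Answer: 2001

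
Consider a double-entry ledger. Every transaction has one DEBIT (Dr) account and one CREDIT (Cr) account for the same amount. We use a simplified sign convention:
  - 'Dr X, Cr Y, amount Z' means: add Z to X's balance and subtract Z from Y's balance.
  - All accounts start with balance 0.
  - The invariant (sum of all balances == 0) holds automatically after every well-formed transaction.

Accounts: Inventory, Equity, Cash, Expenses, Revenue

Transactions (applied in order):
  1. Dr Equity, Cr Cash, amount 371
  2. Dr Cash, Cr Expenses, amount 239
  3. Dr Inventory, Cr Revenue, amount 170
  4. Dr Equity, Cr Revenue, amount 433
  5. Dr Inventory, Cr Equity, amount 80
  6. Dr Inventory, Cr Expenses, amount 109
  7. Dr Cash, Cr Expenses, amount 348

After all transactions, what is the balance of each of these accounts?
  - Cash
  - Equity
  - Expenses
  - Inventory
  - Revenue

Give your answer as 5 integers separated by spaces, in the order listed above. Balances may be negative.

After txn 1 (Dr Equity, Cr Cash, amount 371): Cash=-371 Equity=371
After txn 2 (Dr Cash, Cr Expenses, amount 239): Cash=-132 Equity=371 Expenses=-239
After txn 3 (Dr Inventory, Cr Revenue, amount 170): Cash=-132 Equity=371 Expenses=-239 Inventory=170 Revenue=-170
After txn 4 (Dr Equity, Cr Revenue, amount 433): Cash=-132 Equity=804 Expenses=-239 Inventory=170 Revenue=-603
After txn 5 (Dr Inventory, Cr Equity, amount 80): Cash=-132 Equity=724 Expenses=-239 Inventory=250 Revenue=-603
After txn 6 (Dr Inventory, Cr Expenses, amount 109): Cash=-132 Equity=724 Expenses=-348 Inventory=359 Revenue=-603
After txn 7 (Dr Cash, Cr Expenses, amount 348): Cash=216 Equity=724 Expenses=-696 Inventory=359 Revenue=-603

Answer: 216 724 -696 359 -603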